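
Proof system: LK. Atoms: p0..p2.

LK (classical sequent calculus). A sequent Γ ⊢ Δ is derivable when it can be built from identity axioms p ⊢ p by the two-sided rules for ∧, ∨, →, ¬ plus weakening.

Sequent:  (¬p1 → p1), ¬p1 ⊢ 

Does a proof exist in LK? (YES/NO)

Proof tree:
[¬L] (¬p1 → p1), ¬p1 ⊢ 
  [→L] (¬p1 → p1) ⊢ p1
    [¬R]  ⊢ p1, ¬p1
      [Ax] p1 ⊢ p1
    [Ax] p1 ⊢ p1

Result: YES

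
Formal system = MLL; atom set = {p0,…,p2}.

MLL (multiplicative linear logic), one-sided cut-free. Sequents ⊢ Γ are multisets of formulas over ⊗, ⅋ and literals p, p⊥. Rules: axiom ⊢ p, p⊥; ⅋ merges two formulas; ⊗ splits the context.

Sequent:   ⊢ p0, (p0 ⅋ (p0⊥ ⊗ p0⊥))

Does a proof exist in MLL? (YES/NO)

Derivation trace:
[⅋]  ⊢ p0, (p0 ⅋ (p0⊥ ⊗ p0⊥))
  [⊗]  ⊢ p0, p0, (p0⊥ ⊗ p0⊥)
    [Ax]  ⊢ p0, p0⊥
    [Ax]  ⊢ p0, p0⊥

Result: YES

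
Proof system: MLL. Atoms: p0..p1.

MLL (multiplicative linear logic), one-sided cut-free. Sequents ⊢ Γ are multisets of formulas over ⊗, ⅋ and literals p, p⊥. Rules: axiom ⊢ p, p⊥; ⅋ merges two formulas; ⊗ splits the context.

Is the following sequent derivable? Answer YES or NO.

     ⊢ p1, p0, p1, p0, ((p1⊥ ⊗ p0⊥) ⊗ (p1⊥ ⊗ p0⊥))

Proof tree:
[⊗]  ⊢ p1, p0, p1, p0, ((p1⊥ ⊗ p0⊥) ⊗ (p1⊥ ⊗ p0⊥))
  [⊗]  ⊢ p1, p0, (p1⊥ ⊗ p0⊥)
    [Ax]  ⊢ p1, p1⊥
    [Ax]  ⊢ p0, p0⊥
  [⊗]  ⊢ p1, p0, (p1⊥ ⊗ p0⊥)
    [Ax]  ⊢ p1, p1⊥
    [Ax]  ⊢ p0, p0⊥

Result: YES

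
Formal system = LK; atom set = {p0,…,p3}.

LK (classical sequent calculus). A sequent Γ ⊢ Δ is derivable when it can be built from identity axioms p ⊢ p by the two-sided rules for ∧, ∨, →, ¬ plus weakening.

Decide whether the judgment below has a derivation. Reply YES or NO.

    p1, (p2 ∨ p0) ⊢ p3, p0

Enumerate valuations to refute Γ ⊢ Δ:
  v=0000: Γ:[p1=F, (p2 ∨ p0)=F] Δ:[p3=F, p0=F] refutes=False
  v=0001: Γ:[p1=F, (p2 ∨ p0)=F] Δ:[p3=T, p0=F] refutes=False
  v=0010: Γ:[p1=F, (p2 ∨ p0)=T] Δ:[p3=F, p0=F] refutes=False
  v=0011: Γ:[p1=F, (p2 ∨ p0)=T] Δ:[p3=T, p0=F] refutes=False
  v=0100: Γ:[p1=T, (p2 ∨ p0)=F] Δ:[p3=F, p0=F] refutes=False
  v=0101: Γ:[p1=T, (p2 ∨ p0)=F] Δ:[p3=T, p0=F] refutes=False
  v=0110: Γ:[p1=T, (p2 ∨ p0)=T] Δ:[p3=F, p0=F] refutes=True  ← countermodel

Result: NO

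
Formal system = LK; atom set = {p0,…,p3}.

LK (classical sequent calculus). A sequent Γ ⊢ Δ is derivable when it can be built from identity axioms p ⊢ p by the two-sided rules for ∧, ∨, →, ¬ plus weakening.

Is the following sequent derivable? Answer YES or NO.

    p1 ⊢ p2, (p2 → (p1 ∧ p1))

Derivation (root first):
[→R] p1 ⊢ p2, (p2 → (p1 ∧ p1))
  [WR] p1, p2 ⊢ (p1 ∧ p1), p2
    [∧R] p1, p2 ⊢ (p1 ∧ p1)
      [WL] p1, p2 ⊢ p1
        [Ax] p1 ⊢ p1
      [Ax] p1 ⊢ p1

Result: YES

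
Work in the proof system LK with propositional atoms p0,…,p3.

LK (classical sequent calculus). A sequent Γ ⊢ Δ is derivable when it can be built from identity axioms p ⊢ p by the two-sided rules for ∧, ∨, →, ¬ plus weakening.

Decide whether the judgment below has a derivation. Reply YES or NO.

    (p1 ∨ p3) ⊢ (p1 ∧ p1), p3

Derivation trace:
[∨L] (p1 ∨ p3) ⊢ (p1 ∧ p1), p3
  [∧R] p1 ⊢ (p1 ∧ p1)
    [Ax] p1 ⊢ p1
    [Ax] p1 ⊢ p1
  [Ax] p3 ⊢ p3

Result: YES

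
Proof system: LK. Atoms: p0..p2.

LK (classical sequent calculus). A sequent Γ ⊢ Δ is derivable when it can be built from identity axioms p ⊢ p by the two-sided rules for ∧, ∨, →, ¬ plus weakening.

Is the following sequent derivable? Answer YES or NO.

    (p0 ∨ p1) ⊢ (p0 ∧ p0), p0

Enumerate valuations to refute Γ ⊢ Δ:
  v=000: Γ:[(p0 ∨ p1)=F] Δ:[(p0 ∧ p0)=F, p0=F] refutes=False
  v=001: Γ:[(p0 ∨ p1)=F] Δ:[(p0 ∧ p0)=F, p0=F] refutes=False
  v=010: Γ:[(p0 ∨ p1)=T] Δ:[(p0 ∧ p0)=F, p0=F] refutes=True  ← countermodel

Result: NO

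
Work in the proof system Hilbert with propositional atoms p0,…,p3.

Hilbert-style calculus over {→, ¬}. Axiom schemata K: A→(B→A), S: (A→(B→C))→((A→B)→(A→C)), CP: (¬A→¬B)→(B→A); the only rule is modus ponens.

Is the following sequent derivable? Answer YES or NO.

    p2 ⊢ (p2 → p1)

Search for a countermodel by truth-table:
  v=0000: Γ:[p2=F] Δ:[(p2 → p1)=T] refutes=False
  v=0001: Γ:[p2=F] Δ:[(p2 → p1)=T] refutes=False
  v=0010: Γ:[p2=T] Δ:[(p2 → p1)=F] refutes=True  ← countermodel

Result: NO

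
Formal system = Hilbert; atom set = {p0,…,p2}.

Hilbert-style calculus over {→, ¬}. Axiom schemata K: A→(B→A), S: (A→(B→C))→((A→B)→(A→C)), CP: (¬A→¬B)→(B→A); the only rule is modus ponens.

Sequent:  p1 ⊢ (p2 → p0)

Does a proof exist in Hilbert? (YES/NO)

Enumerate valuations to refute Γ ⊢ Δ:
  v=000: Γ:[p1=F] Δ:[(p2 → p0)=T] refutes=False
  v=001: Γ:[p1=F] Δ:[(p2 → p0)=F] refutes=False
  v=010: Γ:[p1=T] Δ:[(p2 → p0)=T] refutes=False
  v=011: Γ:[p1=T] Δ:[(p2 → p0)=F] refutes=True  ← countermodel

Result: NO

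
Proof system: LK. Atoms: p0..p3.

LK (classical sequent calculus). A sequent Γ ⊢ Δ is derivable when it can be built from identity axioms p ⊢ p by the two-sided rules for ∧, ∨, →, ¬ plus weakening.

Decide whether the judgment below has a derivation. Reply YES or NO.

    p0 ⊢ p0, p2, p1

Proof tree:
[WR] p0 ⊢ p0, p2, p1
  [WR] p0 ⊢ p0, p2
    [Ax] p0 ⊢ p0

Result: YES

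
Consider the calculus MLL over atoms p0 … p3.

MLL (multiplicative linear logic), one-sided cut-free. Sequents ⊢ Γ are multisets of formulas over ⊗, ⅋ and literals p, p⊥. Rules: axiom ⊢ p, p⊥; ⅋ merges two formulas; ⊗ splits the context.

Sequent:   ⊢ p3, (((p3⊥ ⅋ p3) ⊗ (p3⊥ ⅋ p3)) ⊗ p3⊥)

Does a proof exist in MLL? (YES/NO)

Derivation trace:
[⊗]  ⊢ p3, (((p3⊥ ⅋ p3) ⊗ (p3⊥ ⅋ p3)) ⊗ p3⊥)
  [⊗]  ⊢ ((p3⊥ ⅋ p3) ⊗ (p3⊥ ⅋ p3))
    [⅋]  ⊢ (p3⊥ ⅋ p3)
      [Ax]  ⊢ p3, p3⊥
    [⅋]  ⊢ (p3⊥ ⅋ p3)
      [Ax]  ⊢ p3, p3⊥
  [Ax]  ⊢ p3, p3⊥

Result: YES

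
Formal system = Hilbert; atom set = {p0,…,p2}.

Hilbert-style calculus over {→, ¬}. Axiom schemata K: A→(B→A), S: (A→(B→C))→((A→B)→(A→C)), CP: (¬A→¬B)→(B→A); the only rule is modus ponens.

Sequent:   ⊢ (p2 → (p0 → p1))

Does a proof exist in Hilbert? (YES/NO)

Enumerate valuations to refute Γ ⊢ Δ:
  v=000: Γ:[] Δ:[(p2 → (p0 → p1))=T] refutes=False
  v=001: Γ:[] Δ:[(p2 → (p0 → p1))=T] refutes=False
  v=010: Γ:[] Δ:[(p2 → (p0 → p1))=T] refutes=False
  v=011: Γ:[] Δ:[(p2 → (p0 → p1))=T] refutes=False
  v=100: Γ:[] Δ:[(p2 → (p0 → p1))=T] refutes=False
  v=101: Γ:[] Δ:[(p2 → (p0 → p1))=F] refutes=True  ← countermodel

Result: NO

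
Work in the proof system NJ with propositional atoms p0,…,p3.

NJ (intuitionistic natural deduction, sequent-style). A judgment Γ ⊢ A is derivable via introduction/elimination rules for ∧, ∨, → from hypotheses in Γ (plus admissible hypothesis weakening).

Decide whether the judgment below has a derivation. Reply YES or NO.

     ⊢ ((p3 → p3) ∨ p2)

Proof tree:
[∨I₁]  ⊢ ((p3 → p3) ∨ p2)
  [→I]  ⊢ (p3 → p3)
    [Ax] p3 ⊢ p3

Result: YES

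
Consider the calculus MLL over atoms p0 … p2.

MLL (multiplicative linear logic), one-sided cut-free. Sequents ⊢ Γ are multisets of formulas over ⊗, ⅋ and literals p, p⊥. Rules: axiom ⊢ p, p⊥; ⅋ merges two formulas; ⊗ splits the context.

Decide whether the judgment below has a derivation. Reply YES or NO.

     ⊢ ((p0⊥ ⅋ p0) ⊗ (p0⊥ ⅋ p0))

Proof tree:
[⊗]  ⊢ ((p0⊥ ⅋ p0) ⊗ (p0⊥ ⅋ p0))
  [⅋]  ⊢ (p0⊥ ⅋ p0)
    [Ax]  ⊢ p0, p0⊥
  [⅋]  ⊢ (p0⊥ ⅋ p0)
    [Ax]  ⊢ p0, p0⊥

Result: YES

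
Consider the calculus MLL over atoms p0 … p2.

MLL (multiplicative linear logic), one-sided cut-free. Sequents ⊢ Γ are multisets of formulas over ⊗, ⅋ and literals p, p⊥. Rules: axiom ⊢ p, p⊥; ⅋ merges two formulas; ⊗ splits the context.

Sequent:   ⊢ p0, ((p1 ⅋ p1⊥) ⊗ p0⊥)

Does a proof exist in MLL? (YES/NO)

Derivation trace:
[⊗]  ⊢ p0, ((p1 ⅋ p1⊥) ⊗ p0⊥)
  [⅋]  ⊢ (p1 ⅋ p1⊥)
    [Ax]  ⊢ p1, p1⊥
  [Ax]  ⊢ p0, p0⊥

Result: YES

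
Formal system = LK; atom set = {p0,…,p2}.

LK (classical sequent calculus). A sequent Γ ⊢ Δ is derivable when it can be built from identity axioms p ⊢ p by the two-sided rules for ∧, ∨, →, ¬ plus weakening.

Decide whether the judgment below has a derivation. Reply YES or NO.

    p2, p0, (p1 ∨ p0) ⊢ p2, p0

Proof tree:
[∨L] p2, p0, (p1 ∨ p0) ⊢ p2, p0
  [WL] p2, p0, p1 ⊢ p2
    [WL] p2, p0 ⊢ p2
      [Ax] p2 ⊢ p2
  [WR] p2, p0 ⊢ p2, p0
    [WL] p2, p0 ⊢ p2
      [Ax] p2 ⊢ p2

Result: YES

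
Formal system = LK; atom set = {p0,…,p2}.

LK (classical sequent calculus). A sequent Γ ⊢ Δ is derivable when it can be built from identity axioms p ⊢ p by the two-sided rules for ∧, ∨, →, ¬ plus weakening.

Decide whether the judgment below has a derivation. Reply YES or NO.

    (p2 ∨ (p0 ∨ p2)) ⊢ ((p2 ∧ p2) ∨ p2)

Truth-table refutation:
  v=000: Γ:[(p2 ∨ (p0 ∨ p2))=F] Δ:[((p2 ∧ p2) ∨ p2)=F] refutes=False
  v=001: Γ:[(p2 ∨ (p0 ∨ p2))=T] Δ:[((p2 ∧ p2) ∨ p2)=T] refutes=False
  v=010: Γ:[(p2 ∨ (p0 ∨ p2))=F] Δ:[((p2 ∧ p2) ∨ p2)=F] refutes=False
  v=011: Γ:[(p2 ∨ (p0 ∨ p2))=T] Δ:[((p2 ∧ p2) ∨ p2)=T] refutes=False
  v=100: Γ:[(p2 ∨ (p0 ∨ p2))=T] Δ:[((p2 ∧ p2) ∨ p2)=F] refutes=True  ← countermodel

Result: NO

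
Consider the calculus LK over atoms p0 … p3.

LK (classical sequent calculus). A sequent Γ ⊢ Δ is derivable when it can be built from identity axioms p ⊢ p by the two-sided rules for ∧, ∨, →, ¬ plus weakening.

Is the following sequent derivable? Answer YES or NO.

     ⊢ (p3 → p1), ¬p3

Truth-table refutation:
  v=0000: Γ:[] Δ:[(p3 → p1)=T, ¬p3=T] refutes=False
  v=0001: Γ:[] Δ:[(p3 → p1)=F, ¬p3=F] refutes=True  ← countermodel

Result: NO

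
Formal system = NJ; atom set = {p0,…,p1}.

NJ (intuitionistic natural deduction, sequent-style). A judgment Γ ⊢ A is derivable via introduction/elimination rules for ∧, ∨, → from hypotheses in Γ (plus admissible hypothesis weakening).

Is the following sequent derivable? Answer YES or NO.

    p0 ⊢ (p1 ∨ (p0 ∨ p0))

Derivation trace:
[∨I₂] p0 ⊢ (p1 ∨ (p0 ∨ p0))
  [∨I₂] p0 ⊢ (p0 ∨ p0)
    [Ax] p0 ⊢ p0

Result: YES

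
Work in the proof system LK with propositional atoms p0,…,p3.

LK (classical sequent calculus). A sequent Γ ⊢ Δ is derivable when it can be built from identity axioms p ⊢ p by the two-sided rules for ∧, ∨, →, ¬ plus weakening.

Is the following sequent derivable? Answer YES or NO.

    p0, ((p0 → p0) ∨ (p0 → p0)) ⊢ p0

Derivation (root first):
[∨L] p0, ((p0 → p0) ∨ (p0 → p0)) ⊢ p0
  [→L] p0, (p0 → p0) ⊢ p0
    [Ax] p0 ⊢ p0
    [Ax] p0 ⊢ p0
  [→L] p0, (p0 → p0) ⊢ p0
    [Ax] p0 ⊢ p0
    [Ax] p0 ⊢ p0

Result: YES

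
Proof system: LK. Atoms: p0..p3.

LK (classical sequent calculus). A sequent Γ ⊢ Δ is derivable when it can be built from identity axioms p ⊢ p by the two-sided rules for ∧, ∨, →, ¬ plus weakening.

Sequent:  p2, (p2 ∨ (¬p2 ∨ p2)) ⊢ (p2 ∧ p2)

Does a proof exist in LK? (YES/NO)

Proof tree:
[∧R] p2, (p2 ∨ (¬p2 ∨ p2)) ⊢ (p2 ∧ p2)
  [∨L] p2, (p2 ∨ (¬p2 ∨ p2)) ⊢ p2
    [Ax] p2 ⊢ p2
    [∨L] p2, (¬p2 ∨ p2) ⊢ p2
      [¬L] p2, ¬p2 ⊢ 
        [Ax] p2 ⊢ p2
      [Ax] p2 ⊢ p2
  [Ax] p2 ⊢ p2

Result: YES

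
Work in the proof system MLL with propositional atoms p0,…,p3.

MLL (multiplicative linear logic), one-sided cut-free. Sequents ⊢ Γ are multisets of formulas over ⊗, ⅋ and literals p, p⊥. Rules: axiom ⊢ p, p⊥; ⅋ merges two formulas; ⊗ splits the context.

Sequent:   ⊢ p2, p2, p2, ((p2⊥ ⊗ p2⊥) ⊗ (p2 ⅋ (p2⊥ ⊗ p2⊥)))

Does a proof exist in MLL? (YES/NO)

Derivation (root first):
[⊗]  ⊢ p2, p2, p2, ((p2⊥ ⊗ p2⊥) ⊗ (p2 ⅋ (p2⊥ ⊗ p2⊥)))
  [⊗]  ⊢ p2, p2, (p2⊥ ⊗ p2⊥)
    [Ax]  ⊢ p2, p2⊥
    [Ax]  ⊢ p2, p2⊥
  [⅋]  ⊢ p2, (p2 ⅋ (p2⊥ ⊗ p2⊥))
    [⊗]  ⊢ p2, p2, (p2⊥ ⊗ p2⊥)
      [Ax]  ⊢ p2, p2⊥
      [Ax]  ⊢ p2, p2⊥

Result: YES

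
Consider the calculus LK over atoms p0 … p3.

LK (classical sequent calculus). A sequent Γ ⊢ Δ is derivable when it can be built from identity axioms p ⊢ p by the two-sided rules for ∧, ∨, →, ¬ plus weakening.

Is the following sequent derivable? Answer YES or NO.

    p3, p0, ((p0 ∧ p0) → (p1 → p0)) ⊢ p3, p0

Derivation trace:
[→L] p3, p0, ((p0 ∧ p0) → (p1 → p0)) ⊢ p3, p0
  [∧R] p0 ⊢ (p0 ∧ p0)
    [Ax] p0 ⊢ p0
    [Ax] p0 ⊢ p0
  [→L] p3, (p1 → p0) ⊢ p3, p0
    [WR] p3 ⊢ p3, p1
      [Ax] p3 ⊢ p3
    [Ax] p0 ⊢ p0

Result: YES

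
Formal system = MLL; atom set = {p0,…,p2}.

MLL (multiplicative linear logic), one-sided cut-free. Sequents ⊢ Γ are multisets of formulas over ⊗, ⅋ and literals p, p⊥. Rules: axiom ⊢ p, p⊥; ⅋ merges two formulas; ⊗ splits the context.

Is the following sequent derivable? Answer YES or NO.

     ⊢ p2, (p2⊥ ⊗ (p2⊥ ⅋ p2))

Proof tree:
[⊗]  ⊢ p2, (p2⊥ ⊗ (p2⊥ ⅋ p2))
  [Ax]  ⊢ p2, p2⊥
  [⅋]  ⊢ (p2⊥ ⅋ p2)
    [Ax]  ⊢ p2, p2⊥

Result: YES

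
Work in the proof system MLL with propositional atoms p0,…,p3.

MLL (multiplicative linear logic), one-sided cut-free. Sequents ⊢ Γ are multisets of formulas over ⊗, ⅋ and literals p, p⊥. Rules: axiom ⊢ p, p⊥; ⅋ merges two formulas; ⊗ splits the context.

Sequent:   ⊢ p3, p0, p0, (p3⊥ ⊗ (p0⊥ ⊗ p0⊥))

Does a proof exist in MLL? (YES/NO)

Derivation (root first):
[⊗]  ⊢ p3, p0, p0, (p3⊥ ⊗ (p0⊥ ⊗ p0⊥))
  [Ax]  ⊢ p3, p3⊥
  [⊗]  ⊢ p0, p0, (p0⊥ ⊗ p0⊥)
    [Ax]  ⊢ p0, p0⊥
    [Ax]  ⊢ p0, p0⊥

Result: YES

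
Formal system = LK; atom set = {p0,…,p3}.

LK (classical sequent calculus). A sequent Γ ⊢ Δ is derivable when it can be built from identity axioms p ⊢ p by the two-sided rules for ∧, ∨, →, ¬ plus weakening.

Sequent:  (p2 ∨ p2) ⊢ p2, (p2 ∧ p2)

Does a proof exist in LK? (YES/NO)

Proof tree:
[∨L] (p2 ∨ p2) ⊢ p2, (p2 ∧ p2)
  [Ax] p2 ⊢ p2
  [∧R] p2 ⊢ (p2 ∧ p2)
    [Ax] p2 ⊢ p2
    [Ax] p2 ⊢ p2

Result: YES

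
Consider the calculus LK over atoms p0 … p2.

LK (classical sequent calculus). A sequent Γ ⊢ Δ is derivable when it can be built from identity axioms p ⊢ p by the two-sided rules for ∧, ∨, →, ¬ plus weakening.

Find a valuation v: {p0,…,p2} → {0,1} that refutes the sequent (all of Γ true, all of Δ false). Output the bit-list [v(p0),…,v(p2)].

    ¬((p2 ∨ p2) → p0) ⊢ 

Search for a countermodel by truth-table:
  v=000: Γ:[¬((p2 ∨ p2) → p0)=F] Δ:[] refutes=False
  v=001: Γ:[¬((p2 ∨ p2) → p0)=T] Δ:[] refutes=True  ← countermodel

Result: [0, 0, 1]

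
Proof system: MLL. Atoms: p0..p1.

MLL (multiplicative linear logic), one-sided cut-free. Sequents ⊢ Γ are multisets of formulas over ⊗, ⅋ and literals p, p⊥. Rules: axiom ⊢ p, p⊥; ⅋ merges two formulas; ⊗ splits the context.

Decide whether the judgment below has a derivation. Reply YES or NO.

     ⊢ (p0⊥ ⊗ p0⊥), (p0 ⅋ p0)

Derivation trace:
[⅋]  ⊢ (p0⊥ ⊗ p0⊥), (p0 ⅋ p0)
  [⊗]  ⊢ p0, p0, (p0⊥ ⊗ p0⊥)
    [Ax]  ⊢ p0, p0⊥
    [Ax]  ⊢ p0, p0⊥

Result: YES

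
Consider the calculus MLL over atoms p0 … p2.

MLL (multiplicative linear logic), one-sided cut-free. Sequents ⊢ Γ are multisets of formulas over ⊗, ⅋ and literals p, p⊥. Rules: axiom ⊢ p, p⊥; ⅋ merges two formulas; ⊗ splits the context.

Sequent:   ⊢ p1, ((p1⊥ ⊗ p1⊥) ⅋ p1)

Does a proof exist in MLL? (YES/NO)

Proof tree:
[⅋]  ⊢ p1, ((p1⊥ ⊗ p1⊥) ⅋ p1)
  [⊗]  ⊢ p1, p1, (p1⊥ ⊗ p1⊥)
    [Ax]  ⊢ p1, p1⊥
    [Ax]  ⊢ p1, p1⊥

Result: YES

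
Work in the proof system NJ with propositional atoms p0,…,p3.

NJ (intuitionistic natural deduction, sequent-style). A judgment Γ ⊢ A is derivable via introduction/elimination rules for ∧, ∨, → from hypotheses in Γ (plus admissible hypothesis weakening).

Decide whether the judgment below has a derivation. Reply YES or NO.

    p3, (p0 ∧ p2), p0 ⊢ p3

Derivation (root first):
[Wk] p3, (p0 ∧ p2), p0 ⊢ p3
  [Wk] p3, (p0 ∧ p2) ⊢ p3
    [Ax] p3 ⊢ p3

Result: YES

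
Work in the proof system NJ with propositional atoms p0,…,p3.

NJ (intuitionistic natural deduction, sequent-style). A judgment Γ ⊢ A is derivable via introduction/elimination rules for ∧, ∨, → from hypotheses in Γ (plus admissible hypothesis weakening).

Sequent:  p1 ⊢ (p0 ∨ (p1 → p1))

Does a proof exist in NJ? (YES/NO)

Derivation trace:
[Wk] p1 ⊢ (p0 ∨ (p1 → p1))
  [∨I₂]  ⊢ (p0 ∨ (p1 → p1))
    [→I]  ⊢ (p1 → p1)
      [Ax] p1 ⊢ p1

Result: YES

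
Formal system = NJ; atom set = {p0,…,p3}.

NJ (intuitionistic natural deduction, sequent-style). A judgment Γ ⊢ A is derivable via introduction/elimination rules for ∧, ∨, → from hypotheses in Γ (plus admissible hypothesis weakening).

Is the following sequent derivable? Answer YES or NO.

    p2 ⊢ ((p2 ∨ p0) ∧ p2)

Derivation (root first):
[∧I] p2 ⊢ ((p2 ∨ p0) ∧ p2)
  [∨I₁] p2 ⊢ (p2 ∨ p0)
    [Ax] p2 ⊢ p2
  [Ax] p2 ⊢ p2

Result: YES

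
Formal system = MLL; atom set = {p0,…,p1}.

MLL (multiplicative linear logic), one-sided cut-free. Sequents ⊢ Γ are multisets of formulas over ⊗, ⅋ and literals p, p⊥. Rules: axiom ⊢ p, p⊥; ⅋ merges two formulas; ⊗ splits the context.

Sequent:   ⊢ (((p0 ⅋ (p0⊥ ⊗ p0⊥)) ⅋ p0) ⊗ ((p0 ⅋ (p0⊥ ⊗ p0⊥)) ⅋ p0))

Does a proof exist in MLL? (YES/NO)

Proof tree:
[⊗]  ⊢ (((p0 ⅋ (p0⊥ ⊗ p0⊥)) ⅋ p0) ⊗ ((p0 ⅋ (p0⊥ ⊗ p0⊥)) ⅋ p0))
  [⅋]  ⊢ ((p0 ⅋ (p0⊥ ⊗ p0⊥)) ⅋ p0)
    [⅋]  ⊢ p0, (p0 ⅋ (p0⊥ ⊗ p0⊥))
      [⊗]  ⊢ p0, p0, (p0⊥ ⊗ p0⊥)
        [Ax]  ⊢ p0, p0⊥
        [Ax]  ⊢ p0, p0⊥
  [⅋]  ⊢ ((p0 ⅋ (p0⊥ ⊗ p0⊥)) ⅋ p0)
    [⅋]  ⊢ p0, (p0 ⅋ (p0⊥ ⊗ p0⊥))
      [⊗]  ⊢ p0, p0, (p0⊥ ⊗ p0⊥)
        [Ax]  ⊢ p0, p0⊥
        [Ax]  ⊢ p0, p0⊥

Result: YES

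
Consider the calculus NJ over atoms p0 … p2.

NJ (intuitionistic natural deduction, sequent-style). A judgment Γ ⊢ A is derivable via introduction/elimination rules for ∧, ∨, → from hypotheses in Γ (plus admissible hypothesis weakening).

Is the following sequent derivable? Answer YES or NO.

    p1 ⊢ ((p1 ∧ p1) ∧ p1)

Derivation (root first):
[∧I] p1 ⊢ ((p1 ∧ p1) ∧ p1)
  [Wk] p1, p1 ⊢ (p1 ∧ p1)
    [∧I] p1 ⊢ (p1 ∧ p1)
      [Ax] p1 ⊢ p1
      [Ax] p1 ⊢ p1
  [Ax] p1 ⊢ p1

Result: YES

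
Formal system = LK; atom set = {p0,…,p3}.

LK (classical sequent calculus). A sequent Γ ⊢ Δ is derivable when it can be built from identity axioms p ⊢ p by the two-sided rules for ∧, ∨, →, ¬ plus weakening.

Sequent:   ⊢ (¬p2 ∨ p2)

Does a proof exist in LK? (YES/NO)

Derivation (root first):
[∨R]  ⊢ (¬p2 ∨ p2)
  [¬R]  ⊢ p2, ¬p2
    [Ax] p2 ⊢ p2

Result: YES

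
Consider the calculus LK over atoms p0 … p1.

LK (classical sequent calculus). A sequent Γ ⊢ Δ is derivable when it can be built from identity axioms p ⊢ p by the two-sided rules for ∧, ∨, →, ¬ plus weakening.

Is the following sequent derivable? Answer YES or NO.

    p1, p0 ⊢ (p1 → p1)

Proof tree:
[WL] p1, p0 ⊢ (p1 → p1)
  [WL] p1 ⊢ (p1 → p1)
    [→R]  ⊢ (p1 → p1)
      [Ax] p1 ⊢ p1

Result: YES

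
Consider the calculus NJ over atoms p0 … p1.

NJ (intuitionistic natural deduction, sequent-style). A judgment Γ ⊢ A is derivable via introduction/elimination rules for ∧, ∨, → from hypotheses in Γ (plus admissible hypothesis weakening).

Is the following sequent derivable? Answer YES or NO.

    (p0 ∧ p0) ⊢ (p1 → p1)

Proof tree:
[Wk] (p0 ∧ p0) ⊢ (p1 → p1)
  [→I]  ⊢ (p1 → p1)
    [Ax] p1 ⊢ p1

Result: YES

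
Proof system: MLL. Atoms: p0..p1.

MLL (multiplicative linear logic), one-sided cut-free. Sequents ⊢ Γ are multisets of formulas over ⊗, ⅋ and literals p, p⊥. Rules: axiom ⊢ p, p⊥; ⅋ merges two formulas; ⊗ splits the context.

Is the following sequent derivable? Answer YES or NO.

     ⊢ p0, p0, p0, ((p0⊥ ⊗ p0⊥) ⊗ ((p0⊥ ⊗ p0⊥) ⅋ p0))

Derivation (root first):
[⊗]  ⊢ p0, p0, p0, ((p0⊥ ⊗ p0⊥) ⊗ ((p0⊥ ⊗ p0⊥) ⅋ p0))
  [⊗]  ⊢ p0, p0, (p0⊥ ⊗ p0⊥)
    [Ax]  ⊢ p0, p0⊥
    [Ax]  ⊢ p0, p0⊥
  [⅋]  ⊢ p0, ((p0⊥ ⊗ p0⊥) ⅋ p0)
    [⊗]  ⊢ p0, p0, (p0⊥ ⊗ p0⊥)
      [Ax]  ⊢ p0, p0⊥
      [Ax]  ⊢ p0, p0⊥

Result: YES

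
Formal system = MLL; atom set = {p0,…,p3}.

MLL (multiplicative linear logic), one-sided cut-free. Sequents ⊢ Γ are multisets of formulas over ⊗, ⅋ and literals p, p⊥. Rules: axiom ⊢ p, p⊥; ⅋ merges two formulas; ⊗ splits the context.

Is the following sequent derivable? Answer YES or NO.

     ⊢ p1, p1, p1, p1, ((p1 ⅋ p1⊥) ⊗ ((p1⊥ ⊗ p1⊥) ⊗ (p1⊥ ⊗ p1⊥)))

Derivation trace:
[⊗]  ⊢ p1, p1, p1, p1, ((p1 ⅋ p1⊥) ⊗ ((p1⊥ ⊗ p1⊥) ⊗ (p1⊥ ⊗ p1⊥)))
  [⅋]  ⊢ (p1 ⅋ p1⊥)
    [Ax]  ⊢ p1, p1⊥
  [⊗]  ⊢ p1, p1, p1, p1, ((p1⊥ ⊗ p1⊥) ⊗ (p1⊥ ⊗ p1⊥))
    [⊗]  ⊢ p1, p1, (p1⊥ ⊗ p1⊥)
      [Ax]  ⊢ p1, p1⊥
      [Ax]  ⊢ p1, p1⊥
    [⊗]  ⊢ p1, p1, (p1⊥ ⊗ p1⊥)
      [Ax]  ⊢ p1, p1⊥
      [Ax]  ⊢ p1, p1⊥

Result: YES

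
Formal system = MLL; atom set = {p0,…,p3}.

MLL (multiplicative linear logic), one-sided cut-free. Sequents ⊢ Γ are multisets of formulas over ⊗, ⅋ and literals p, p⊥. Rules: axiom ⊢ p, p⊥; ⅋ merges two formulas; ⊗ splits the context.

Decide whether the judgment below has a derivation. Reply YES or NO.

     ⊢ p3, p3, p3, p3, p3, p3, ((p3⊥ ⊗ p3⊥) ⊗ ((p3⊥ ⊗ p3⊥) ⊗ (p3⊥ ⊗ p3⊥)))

Derivation (root first):
[⊗]  ⊢ p3, p3, p3, p3, p3, p3, ((p3⊥ ⊗ p3⊥) ⊗ ((p3⊥ ⊗ p3⊥) ⊗ (p3⊥ ⊗ p3⊥)))
  [⊗]  ⊢ p3, p3, (p3⊥ ⊗ p3⊥)
    [Ax]  ⊢ p3, p3⊥
    [Ax]  ⊢ p3, p3⊥
  [⊗]  ⊢ p3, p3, p3, p3, ((p3⊥ ⊗ p3⊥) ⊗ (p3⊥ ⊗ p3⊥))
    [⊗]  ⊢ p3, p3, (p3⊥ ⊗ p3⊥)
      [Ax]  ⊢ p3, p3⊥
      [Ax]  ⊢ p3, p3⊥
    [⊗]  ⊢ p3, p3, (p3⊥ ⊗ p3⊥)
      [Ax]  ⊢ p3, p3⊥
      [Ax]  ⊢ p3, p3⊥

Result: YES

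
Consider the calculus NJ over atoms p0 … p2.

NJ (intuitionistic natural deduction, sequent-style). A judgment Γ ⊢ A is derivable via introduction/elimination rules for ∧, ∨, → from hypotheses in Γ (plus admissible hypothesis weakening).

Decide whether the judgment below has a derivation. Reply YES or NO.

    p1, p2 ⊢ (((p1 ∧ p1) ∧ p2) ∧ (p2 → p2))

Derivation (root first):
[∧I] p1, p2 ⊢ (((p1 ∧ p1) ∧ p2) ∧ (p2 → p2))
  [∧I] p1, p2 ⊢ ((p1 ∧ p1) ∧ p2)
    [∧I] p1 ⊢ (p1 ∧ p1)
      [Ax] p1 ⊢ p1
      [Ax] p1 ⊢ p1
    [Ax] p2 ⊢ p2
  [→I]  ⊢ (p2 → p2)
    [Ax] p2 ⊢ p2

Result: YES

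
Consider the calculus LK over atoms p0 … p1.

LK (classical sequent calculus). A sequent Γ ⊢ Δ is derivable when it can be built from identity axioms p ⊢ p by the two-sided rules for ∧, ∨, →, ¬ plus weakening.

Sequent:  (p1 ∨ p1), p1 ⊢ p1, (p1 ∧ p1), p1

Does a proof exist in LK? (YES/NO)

Derivation trace:
[WL] (p1 ∨ p1), p1 ⊢ p1, (p1 ∧ p1), p1
  [WR] (p1 ∨ p1) ⊢ p1, (p1 ∧ p1), p1
    [∨L] (p1 ∨ p1) ⊢ p1, (p1 ∧ p1)
      [∧R] p1 ⊢ (p1 ∧ p1)
        [Ax] p1 ⊢ p1
        [Ax] p1 ⊢ p1
      [Ax] p1 ⊢ p1

Result: YES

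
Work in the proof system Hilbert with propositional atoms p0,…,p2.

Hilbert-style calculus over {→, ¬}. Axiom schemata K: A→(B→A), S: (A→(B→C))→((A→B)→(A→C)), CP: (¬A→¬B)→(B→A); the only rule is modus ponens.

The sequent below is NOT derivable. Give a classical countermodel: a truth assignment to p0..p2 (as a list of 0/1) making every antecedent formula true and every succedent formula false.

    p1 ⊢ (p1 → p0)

Truth-table refutation:
  v=000: Γ:[p1=F] Δ:[(p1 → p0)=T] refutes=False
  v=001: Γ:[p1=F] Δ:[(p1 → p0)=T] refutes=False
  v=010: Γ:[p1=T] Δ:[(p1 → p0)=F] refutes=True  ← countermodel

Result: [0, 1, 0]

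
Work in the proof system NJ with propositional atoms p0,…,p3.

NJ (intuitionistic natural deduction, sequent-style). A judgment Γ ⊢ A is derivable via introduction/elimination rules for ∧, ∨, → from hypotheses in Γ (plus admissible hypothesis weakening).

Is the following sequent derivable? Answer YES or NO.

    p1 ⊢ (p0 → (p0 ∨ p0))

Proof tree:
[→I] p1 ⊢ (p0 → (p0 ∨ p0))
  [Wk] p0, p1 ⊢ (p0 ∨ p0)
    [∨I₂] p0 ⊢ (p0 ∨ p0)
      [Ax] p0 ⊢ p0

Result: YES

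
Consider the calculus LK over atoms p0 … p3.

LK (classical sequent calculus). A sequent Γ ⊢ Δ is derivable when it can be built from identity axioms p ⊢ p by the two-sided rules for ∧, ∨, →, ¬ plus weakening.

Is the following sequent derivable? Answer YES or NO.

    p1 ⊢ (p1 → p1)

Proof tree:
[WL] p1 ⊢ (p1 → p1)
  [→R]  ⊢ (p1 → p1)
    [Ax] p1 ⊢ p1

Result: YES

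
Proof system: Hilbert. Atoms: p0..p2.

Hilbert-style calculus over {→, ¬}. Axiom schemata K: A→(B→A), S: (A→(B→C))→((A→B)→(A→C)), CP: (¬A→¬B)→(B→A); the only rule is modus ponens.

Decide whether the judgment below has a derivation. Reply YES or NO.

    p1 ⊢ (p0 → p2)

Enumerate valuations to refute Γ ⊢ Δ:
  v=000: Γ:[p1=F] Δ:[(p0 → p2)=T] refutes=False
  v=001: Γ:[p1=F] Δ:[(p0 → p2)=T] refutes=False
  v=010: Γ:[p1=T] Δ:[(p0 → p2)=T] refutes=False
  v=011: Γ:[p1=T] Δ:[(p0 → p2)=T] refutes=False
  v=100: Γ:[p1=F] Δ:[(p0 → p2)=F] refutes=False
  v=101: Γ:[p1=F] Δ:[(p0 → p2)=T] refutes=False
  v=110: Γ:[p1=T] Δ:[(p0 → p2)=F] refutes=True  ← countermodel

Result: NO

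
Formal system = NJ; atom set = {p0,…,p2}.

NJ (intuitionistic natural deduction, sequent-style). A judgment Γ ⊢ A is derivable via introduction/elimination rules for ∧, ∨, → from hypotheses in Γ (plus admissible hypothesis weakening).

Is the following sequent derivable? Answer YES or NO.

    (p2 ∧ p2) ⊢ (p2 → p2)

Derivation (root first):
[Wk] (p2 ∧ p2) ⊢ (p2 → p2)
  [→I]  ⊢ (p2 → p2)
    [Ax] p2 ⊢ p2

Result: YES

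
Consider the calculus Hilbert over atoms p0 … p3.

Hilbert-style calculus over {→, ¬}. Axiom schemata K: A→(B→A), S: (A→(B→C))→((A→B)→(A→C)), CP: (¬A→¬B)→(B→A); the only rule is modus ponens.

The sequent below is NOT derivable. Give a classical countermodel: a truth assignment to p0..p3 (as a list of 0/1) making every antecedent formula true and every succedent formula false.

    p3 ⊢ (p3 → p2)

Enumerate valuations to refute Γ ⊢ Δ:
  v=0000: Γ:[p3=F] Δ:[(p3 → p2)=T] refutes=False
  v=0001: Γ:[p3=T] Δ:[(p3 → p2)=F] refutes=True  ← countermodel

Result: [0, 0, 0, 1]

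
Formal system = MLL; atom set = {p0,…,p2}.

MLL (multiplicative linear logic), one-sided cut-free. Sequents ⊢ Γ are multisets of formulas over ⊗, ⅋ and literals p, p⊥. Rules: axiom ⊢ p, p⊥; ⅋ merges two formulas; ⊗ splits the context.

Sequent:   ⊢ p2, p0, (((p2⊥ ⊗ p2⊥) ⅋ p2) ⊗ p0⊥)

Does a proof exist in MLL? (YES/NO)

Derivation (root first):
[⊗]  ⊢ p2, p0, (((p2⊥ ⊗ p2⊥) ⅋ p2) ⊗ p0⊥)
  [⅋]  ⊢ p2, ((p2⊥ ⊗ p2⊥) ⅋ p2)
    [⊗]  ⊢ p2, p2, (p2⊥ ⊗ p2⊥)
      [Ax]  ⊢ p2, p2⊥
      [Ax]  ⊢ p2, p2⊥
  [Ax]  ⊢ p0, p0⊥

Result: YES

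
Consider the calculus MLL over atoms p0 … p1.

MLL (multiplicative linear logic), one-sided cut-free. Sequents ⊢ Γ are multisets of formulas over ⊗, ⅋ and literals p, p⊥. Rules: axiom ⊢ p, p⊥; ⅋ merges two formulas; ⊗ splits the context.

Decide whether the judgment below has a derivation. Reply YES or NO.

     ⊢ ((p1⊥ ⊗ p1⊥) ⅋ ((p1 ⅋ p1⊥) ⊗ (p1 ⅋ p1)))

Derivation (root first):
[⅋]  ⊢ ((p1⊥ ⊗ p1⊥) ⅋ ((p1 ⅋ p1⊥) ⊗ (p1 ⅋ p1)))
  [⊗]  ⊢ (p1⊥ ⊗ p1⊥), ((p1 ⅋ p1⊥) ⊗ (p1 ⅋ p1))
    [⅋]  ⊢ (p1 ⅋ p1⊥)
      [Ax]  ⊢ p1, p1⊥
    [⅋]  ⊢ (p1⊥ ⊗ p1⊥), (p1 ⅋ p1)
      [⊗]  ⊢ p1, p1, (p1⊥ ⊗ p1⊥)
        [Ax]  ⊢ p1, p1⊥
        [Ax]  ⊢ p1, p1⊥

Result: YES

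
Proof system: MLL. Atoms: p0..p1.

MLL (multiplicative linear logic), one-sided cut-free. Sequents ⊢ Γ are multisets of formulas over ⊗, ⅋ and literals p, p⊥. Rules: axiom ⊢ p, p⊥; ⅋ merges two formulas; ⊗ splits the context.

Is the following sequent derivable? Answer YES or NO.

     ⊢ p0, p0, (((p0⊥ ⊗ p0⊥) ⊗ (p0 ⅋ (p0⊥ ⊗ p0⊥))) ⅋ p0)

Derivation (root first):
[⅋]  ⊢ p0, p0, (((p0⊥ ⊗ p0⊥) ⊗ (p0 ⅋ (p0⊥ ⊗ p0⊥))) ⅋ p0)
  [⊗]  ⊢ p0, p0, p0, ((p0⊥ ⊗ p0⊥) ⊗ (p0 ⅋ (p0⊥ ⊗ p0⊥)))
    [⊗]  ⊢ p0, p0, (p0⊥ ⊗ p0⊥)
      [Ax]  ⊢ p0, p0⊥
      [Ax]  ⊢ p0, p0⊥
    [⅋]  ⊢ p0, (p0 ⅋ (p0⊥ ⊗ p0⊥))
      [⊗]  ⊢ p0, p0, (p0⊥ ⊗ p0⊥)
        [Ax]  ⊢ p0, p0⊥
        [Ax]  ⊢ p0, p0⊥

Result: YES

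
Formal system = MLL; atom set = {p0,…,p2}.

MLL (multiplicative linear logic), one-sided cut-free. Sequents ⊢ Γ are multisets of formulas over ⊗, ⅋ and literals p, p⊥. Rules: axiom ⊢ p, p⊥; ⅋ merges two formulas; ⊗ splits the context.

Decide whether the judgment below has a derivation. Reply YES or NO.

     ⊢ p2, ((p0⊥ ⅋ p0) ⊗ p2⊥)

Derivation (root first):
[⊗]  ⊢ p2, ((p0⊥ ⅋ p0) ⊗ p2⊥)
  [⅋]  ⊢ (p0⊥ ⅋ p0)
    [Ax]  ⊢ p0, p0⊥
  [Ax]  ⊢ p2, p2⊥

Result: YES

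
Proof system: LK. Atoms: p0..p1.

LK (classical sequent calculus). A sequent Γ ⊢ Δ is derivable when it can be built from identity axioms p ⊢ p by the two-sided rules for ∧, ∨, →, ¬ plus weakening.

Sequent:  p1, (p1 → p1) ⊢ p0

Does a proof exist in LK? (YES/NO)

Truth-table refutation:
  v=00: Γ:[p1=F, (p1 → p1)=T] Δ:[p0=F] refutes=False
  v=01: Γ:[p1=T, (p1 → p1)=T] Δ:[p0=F] refutes=True  ← countermodel

Result: NO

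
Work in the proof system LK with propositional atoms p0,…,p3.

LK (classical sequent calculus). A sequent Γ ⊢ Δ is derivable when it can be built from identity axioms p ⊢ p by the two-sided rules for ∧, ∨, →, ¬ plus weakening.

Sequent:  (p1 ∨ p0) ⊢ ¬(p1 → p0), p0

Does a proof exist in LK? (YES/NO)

Derivation (root first):
[∨L] (p1 ∨ p0) ⊢ ¬(p1 → p0), p0
  [¬R] p1 ⊢ p0, ¬(p1 → p0)
    [→L] p1, (p1 → p0) ⊢ p0
      [Ax] p1 ⊢ p1
      [Ax] p0 ⊢ p0
  [Ax] p0 ⊢ p0

Result: YES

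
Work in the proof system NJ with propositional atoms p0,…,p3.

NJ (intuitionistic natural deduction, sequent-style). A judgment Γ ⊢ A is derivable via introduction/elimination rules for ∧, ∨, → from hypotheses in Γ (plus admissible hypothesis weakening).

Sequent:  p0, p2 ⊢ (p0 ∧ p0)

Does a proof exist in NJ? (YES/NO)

Derivation (root first):
[Wk] p0, p2 ⊢ (p0 ∧ p0)
  [∧I] p0 ⊢ (p0 ∧ p0)
    [Ax] p0 ⊢ p0
    [Ax] p0 ⊢ p0

Result: YES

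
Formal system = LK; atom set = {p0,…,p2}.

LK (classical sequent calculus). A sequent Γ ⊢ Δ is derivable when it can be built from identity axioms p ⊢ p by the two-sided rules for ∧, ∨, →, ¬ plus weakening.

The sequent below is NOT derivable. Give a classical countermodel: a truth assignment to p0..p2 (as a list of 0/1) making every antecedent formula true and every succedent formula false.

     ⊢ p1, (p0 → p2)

Enumerate valuations to refute Γ ⊢ Δ:
  v=000: Γ:[] Δ:[p1=F, (p0 → p2)=T] refutes=False
  v=001: Γ:[] Δ:[p1=F, (p0 → p2)=T] refutes=False
  v=010: Γ:[] Δ:[p1=T, (p0 → p2)=T] refutes=False
  v=011: Γ:[] Δ:[p1=T, (p0 → p2)=T] refutes=False
  v=100: Γ:[] Δ:[p1=F, (p0 → p2)=F] refutes=True  ← countermodel

Result: [1, 0, 0]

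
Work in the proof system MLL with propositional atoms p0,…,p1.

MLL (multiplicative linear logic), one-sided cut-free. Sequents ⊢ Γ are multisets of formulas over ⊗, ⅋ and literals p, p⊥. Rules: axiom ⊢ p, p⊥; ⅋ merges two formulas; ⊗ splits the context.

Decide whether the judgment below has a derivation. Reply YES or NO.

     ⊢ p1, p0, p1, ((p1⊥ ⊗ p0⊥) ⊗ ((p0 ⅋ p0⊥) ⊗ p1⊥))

Derivation trace:
[⊗]  ⊢ p1, p0, p1, ((p1⊥ ⊗ p0⊥) ⊗ ((p0 ⅋ p0⊥) ⊗ p1⊥))
  [⊗]  ⊢ p1, p0, (p1⊥ ⊗ p0⊥)
    [Ax]  ⊢ p1, p1⊥
    [Ax]  ⊢ p0, p0⊥
  [⊗]  ⊢ p1, ((p0 ⅋ p0⊥) ⊗ p1⊥)
    [⅋]  ⊢ (p0 ⅋ p0⊥)
      [Ax]  ⊢ p0, p0⊥
    [Ax]  ⊢ p1, p1⊥

Result: YES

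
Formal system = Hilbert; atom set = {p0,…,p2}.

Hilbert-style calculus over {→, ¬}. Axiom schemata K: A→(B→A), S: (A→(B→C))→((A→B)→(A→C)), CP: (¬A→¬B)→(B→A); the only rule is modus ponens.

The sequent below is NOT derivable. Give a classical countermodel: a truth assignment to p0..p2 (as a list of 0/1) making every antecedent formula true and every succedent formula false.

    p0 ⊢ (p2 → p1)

Enumerate valuations to refute Γ ⊢ Δ:
  v=000: Γ:[p0=F] Δ:[(p2 → p1)=T] refutes=False
  v=001: Γ:[p0=F] Δ:[(p2 → p1)=F] refutes=False
  v=010: Γ:[p0=F] Δ:[(p2 → p1)=T] refutes=False
  v=011: Γ:[p0=F] Δ:[(p2 → p1)=T] refutes=False
  v=100: Γ:[p0=T] Δ:[(p2 → p1)=T] refutes=False
  v=101: Γ:[p0=T] Δ:[(p2 → p1)=F] refutes=True  ← countermodel

Result: [1, 0, 1]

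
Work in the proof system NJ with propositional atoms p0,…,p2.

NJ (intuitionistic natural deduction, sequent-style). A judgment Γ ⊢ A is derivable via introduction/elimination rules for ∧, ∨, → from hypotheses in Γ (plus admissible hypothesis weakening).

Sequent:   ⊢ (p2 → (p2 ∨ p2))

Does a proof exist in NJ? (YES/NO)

Proof tree:
[→I]  ⊢ (p2 → (p2 ∨ p2))
  [∨I₂] p2 ⊢ (p2 ∨ p2)
    [Ax] p2 ⊢ p2

Result: YES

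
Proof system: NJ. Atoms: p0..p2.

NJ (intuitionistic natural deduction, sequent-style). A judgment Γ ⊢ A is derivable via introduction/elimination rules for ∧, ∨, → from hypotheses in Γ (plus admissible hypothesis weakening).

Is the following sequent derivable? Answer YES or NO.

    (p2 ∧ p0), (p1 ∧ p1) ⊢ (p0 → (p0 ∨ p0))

Derivation (root first):
[→I] (p2 ∧ p0), (p1 ∧ p1) ⊢ (p0 → (p0 ∨ p0))
  [Wk] p0, (p2 ∧ p0), (p1 ∧ p1) ⊢ (p0 ∨ p0)
    [∨I₂] p0, (p2 ∧ p0) ⊢ (p0 ∨ p0)
      [Wk] p0, (p2 ∧ p0) ⊢ p0
        [Ax] p0 ⊢ p0

Result: YES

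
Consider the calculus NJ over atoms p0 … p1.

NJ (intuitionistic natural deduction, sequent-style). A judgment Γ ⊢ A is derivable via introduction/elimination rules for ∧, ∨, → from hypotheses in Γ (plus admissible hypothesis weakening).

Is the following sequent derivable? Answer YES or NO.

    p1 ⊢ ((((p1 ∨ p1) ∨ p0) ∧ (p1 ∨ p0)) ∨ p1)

Derivation (root first):
[∨I₁] p1 ⊢ ((((p1 ∨ p1) ∨ p0) ∧ (p1 ∨ p0)) ∨ p1)
  [∧I] p1 ⊢ (((p1 ∨ p1) ∨ p0) ∧ (p1 ∨ p0))
    [∨I₁] p1 ⊢ ((p1 ∨ p1) ∨ p0)
      [∨I₁] p1 ⊢ (p1 ∨ p1)
        [Ax] p1 ⊢ p1
    [∨I₁] p1 ⊢ (p1 ∨ p0)
      [Ax] p1 ⊢ p1

Result: YES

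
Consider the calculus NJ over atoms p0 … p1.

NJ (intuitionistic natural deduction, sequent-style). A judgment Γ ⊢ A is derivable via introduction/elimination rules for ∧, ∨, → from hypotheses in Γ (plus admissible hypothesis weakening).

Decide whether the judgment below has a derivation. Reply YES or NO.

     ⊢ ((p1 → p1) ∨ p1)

Derivation (root first):
[∨I₁]  ⊢ ((p1 → p1) ∨ p1)
  [→I]  ⊢ (p1 → p1)
    [Ax] p1 ⊢ p1

Result: YES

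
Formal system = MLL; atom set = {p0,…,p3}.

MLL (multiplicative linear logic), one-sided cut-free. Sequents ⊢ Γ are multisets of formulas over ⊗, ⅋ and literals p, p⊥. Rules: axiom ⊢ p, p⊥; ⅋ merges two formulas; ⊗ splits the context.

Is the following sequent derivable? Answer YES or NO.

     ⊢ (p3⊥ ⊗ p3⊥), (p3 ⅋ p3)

Derivation trace:
[⅋]  ⊢ (p3⊥ ⊗ p3⊥), (p3 ⅋ p3)
  [⊗]  ⊢ p3, p3, (p3⊥ ⊗ p3⊥)
    [Ax]  ⊢ p3, p3⊥
    [Ax]  ⊢ p3, p3⊥

Result: YES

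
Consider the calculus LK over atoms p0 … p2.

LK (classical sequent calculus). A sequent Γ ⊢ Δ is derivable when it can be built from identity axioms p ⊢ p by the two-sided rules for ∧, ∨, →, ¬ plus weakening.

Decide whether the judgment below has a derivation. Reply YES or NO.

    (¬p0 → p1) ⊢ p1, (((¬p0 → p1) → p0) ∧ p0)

Derivation trace:
[∧R] (¬p0 → p1) ⊢ p1, (((¬p0 → p1) → p0) ∧ p0)
  [→R]  ⊢ p1, ((¬p0 → p1) → p0)
    [→L] (¬p0 → p1) ⊢ p1, p0
      [¬R]  ⊢ p0, ¬p0
        [Ax] p0 ⊢ p0
      [Ax] p1 ⊢ p1
  [→L] (¬p0 → p1) ⊢ p1, p0
    [¬R]  ⊢ p0, ¬p0
      [Ax] p0 ⊢ p0
    [Ax] p1 ⊢ p1

Result: YES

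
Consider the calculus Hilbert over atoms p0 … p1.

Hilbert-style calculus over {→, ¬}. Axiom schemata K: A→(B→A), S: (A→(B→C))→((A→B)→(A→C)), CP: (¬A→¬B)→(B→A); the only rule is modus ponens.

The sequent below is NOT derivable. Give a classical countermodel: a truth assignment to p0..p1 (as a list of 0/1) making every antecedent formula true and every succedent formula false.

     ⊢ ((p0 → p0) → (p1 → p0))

Truth-table refutation:
  v=00: Γ:[] Δ:[((p0 → p0) → (p1 → p0))=T] refutes=False
  v=01: Γ:[] Δ:[((p0 → p0) → (p1 → p0))=F] refutes=True  ← countermodel

Result: [0, 1]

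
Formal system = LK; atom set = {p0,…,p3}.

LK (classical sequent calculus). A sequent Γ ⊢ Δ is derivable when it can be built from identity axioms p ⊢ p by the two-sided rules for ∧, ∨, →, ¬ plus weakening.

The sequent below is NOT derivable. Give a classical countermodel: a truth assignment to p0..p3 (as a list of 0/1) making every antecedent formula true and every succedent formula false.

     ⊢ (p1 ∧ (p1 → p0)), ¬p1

Truth-table refutation:
  v=0000: Γ:[] Δ:[(p1 ∧ (p1 → p0))=F, ¬p1=T] refutes=False
  v=0001: Γ:[] Δ:[(p1 ∧ (p1 → p0))=F, ¬p1=T] refutes=False
  v=0010: Γ:[] Δ:[(p1 ∧ (p1 → p0))=F, ¬p1=T] refutes=False
  v=0011: Γ:[] Δ:[(p1 ∧ (p1 → p0))=F, ¬p1=T] refutes=False
  v=0100: Γ:[] Δ:[(p1 ∧ (p1 → p0))=F, ¬p1=F] refutes=True  ← countermodel

Result: [0, 1, 0, 0]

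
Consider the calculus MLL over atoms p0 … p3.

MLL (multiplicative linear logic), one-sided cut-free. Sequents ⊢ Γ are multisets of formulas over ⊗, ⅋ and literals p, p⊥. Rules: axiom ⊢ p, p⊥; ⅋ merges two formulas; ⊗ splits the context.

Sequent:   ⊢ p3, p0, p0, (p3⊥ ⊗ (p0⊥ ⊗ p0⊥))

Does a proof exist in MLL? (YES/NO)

Derivation (root first):
[⊗]  ⊢ p3, p0, p0, (p3⊥ ⊗ (p0⊥ ⊗ p0⊥))
  [Ax]  ⊢ p3, p3⊥
  [⊗]  ⊢ p0, p0, (p0⊥ ⊗ p0⊥)
    [Ax]  ⊢ p0, p0⊥
    [Ax]  ⊢ p0, p0⊥

Result: YES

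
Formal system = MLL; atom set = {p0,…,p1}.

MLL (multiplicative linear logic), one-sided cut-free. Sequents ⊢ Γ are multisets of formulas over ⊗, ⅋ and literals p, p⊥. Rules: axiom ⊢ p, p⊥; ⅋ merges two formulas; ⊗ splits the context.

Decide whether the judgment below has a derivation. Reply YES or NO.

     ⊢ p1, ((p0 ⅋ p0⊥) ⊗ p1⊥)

Derivation trace:
[⊗]  ⊢ p1, ((p0 ⅋ p0⊥) ⊗ p1⊥)
  [⅋]  ⊢ (p0 ⅋ p0⊥)
    [Ax]  ⊢ p0, p0⊥
  [Ax]  ⊢ p1, p1⊥

Result: YES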